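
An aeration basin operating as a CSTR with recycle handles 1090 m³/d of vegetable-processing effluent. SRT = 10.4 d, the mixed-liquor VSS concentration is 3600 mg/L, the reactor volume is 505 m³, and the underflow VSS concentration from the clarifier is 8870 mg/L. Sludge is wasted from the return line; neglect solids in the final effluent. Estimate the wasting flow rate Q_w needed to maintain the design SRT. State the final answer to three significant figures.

Wasting from the return line (neglecting effluent solids): Q_w = V·X / (θ_c·X_r) = 505.0 × 3600 / (10.4 × 8870) = 19.71 m³/d.

Q_w ≈ 19.7 m³/d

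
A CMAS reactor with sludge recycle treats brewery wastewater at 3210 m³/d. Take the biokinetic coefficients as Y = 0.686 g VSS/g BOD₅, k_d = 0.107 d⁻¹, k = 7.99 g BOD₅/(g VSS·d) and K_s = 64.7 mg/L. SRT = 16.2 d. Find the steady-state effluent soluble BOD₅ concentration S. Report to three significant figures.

S ≈ 2.05 mg/L

For a completely mixed reactor with recycle the Lawrence–McCarty relation gives S = K_s·(1 + k_d·θ_c) / [θ_c·(Y·k − k_d) − 1] = 64.7 × (1 + 0.107 × 16.2) / [16.2 × (0.686 × 7.99 − 0.107) − 1] = 176.9 / 86.06 = 2.055 mg/L.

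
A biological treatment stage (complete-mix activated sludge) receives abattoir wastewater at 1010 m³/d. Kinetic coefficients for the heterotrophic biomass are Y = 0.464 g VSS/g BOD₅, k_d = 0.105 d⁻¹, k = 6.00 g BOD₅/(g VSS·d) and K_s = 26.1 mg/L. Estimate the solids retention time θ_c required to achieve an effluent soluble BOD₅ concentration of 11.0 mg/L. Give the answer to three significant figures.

From 1/θ_c = Y·k·S/(K_s + S) − k_d: Y·k·S/(K_s+S) = 0.464 × 6.00 × 11.0 / (26.1 + 11.0) = 0.8254 d⁻¹.
θ_c = 1/(μ − k_d) = 1/(0.8254 − 0.105) = 1/0.7204 = 1.388 d.

θ_c ≈ 1.39 d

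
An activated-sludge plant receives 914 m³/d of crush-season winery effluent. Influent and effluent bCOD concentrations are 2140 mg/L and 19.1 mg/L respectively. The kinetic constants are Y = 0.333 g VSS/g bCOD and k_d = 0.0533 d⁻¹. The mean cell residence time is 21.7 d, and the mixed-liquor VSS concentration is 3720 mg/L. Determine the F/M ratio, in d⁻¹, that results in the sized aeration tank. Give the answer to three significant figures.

Steady-state biomass mass balance: V·X·(1 + k_d·θ_c) = Y·Q·(S₀ − S)·θ_c, so V = 0.333 × 914 × (2140 − 19.1) × 21.7 / [3720 × (1 + 0.0533 × 21.7)] = 1.4×10^7 / 8023 = 1746 m³.
F/M = applied load / biomass = Q·S₀/(V·X) = 914 × 2140 / (1746 × 3720) = 0.3011 d⁻¹.

F/M ≈ 0.301 d⁻¹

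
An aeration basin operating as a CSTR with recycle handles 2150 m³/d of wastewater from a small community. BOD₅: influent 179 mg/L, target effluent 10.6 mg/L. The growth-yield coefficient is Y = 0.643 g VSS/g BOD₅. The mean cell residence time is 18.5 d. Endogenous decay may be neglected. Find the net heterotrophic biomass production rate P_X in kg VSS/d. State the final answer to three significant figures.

P_X ≈ 233 kg VSS/d

No decay correction is needed, so Y_obs = Y = 0.643.
Mass of BOD₅ removed per day: Q(S₀ − S) = 2150 × 168.4 g/m³ = 362.1 kg/d.
So the net sludge growth is P_X = 0.6430 × 362.1 = 232.8 kg VSS/d.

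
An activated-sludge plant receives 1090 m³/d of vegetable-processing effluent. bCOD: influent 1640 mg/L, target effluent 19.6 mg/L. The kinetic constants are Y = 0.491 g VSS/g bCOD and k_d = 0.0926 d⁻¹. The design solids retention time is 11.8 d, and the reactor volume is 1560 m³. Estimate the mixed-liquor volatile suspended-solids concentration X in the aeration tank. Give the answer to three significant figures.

X = Y·Q·ΔS·θ_c / [V·(1 + k_d θ_c)] = 0.491 × 1090 × (1640 − 19.6) × 11.8 / [1560 × (1 + 0.0926 × 11.8)] = 3135 mg/L.

X ≈ 3130 mg/L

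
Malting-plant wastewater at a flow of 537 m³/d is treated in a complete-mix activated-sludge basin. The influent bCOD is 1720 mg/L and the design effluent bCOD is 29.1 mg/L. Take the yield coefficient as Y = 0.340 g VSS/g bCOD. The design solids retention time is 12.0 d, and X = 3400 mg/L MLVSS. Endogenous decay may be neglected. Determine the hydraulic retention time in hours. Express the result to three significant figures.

τ ≈ 48.7 h

Biomass mass balance (decay neglected): V·X = Y·Q·(S₀ − S)·θ_c, so V = 0.340 × 537 × (1720 − 29.1) × 12.0 / 3400 = 1090 m³.
HRT = V/Q = 1090 m³ / 537 m³·d⁻¹ = 2.029 d × 24 = 48.70 h.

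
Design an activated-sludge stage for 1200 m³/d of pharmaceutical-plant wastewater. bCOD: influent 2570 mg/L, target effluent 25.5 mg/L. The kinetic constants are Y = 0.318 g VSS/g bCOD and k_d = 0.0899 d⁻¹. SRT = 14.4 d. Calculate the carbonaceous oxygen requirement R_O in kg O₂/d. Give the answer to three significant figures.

Correct the yield for decay: Y_obs = Y/(1 + k_d θ_c) = 0.318 / (1 + 0.0899 × 14.4) = 0.318 / 2.295 = 0.1386.
Q·(S₀ − S) = 1200 × (2570 − 25.5) × 10⁻³ = 3053 kg/d removed.
P_X = Y_obs·Q·(S₀ − S) = 0.1386 × 3053 = 423.2 kg VSS/d.
Carbonaceous O₂ demand = substrate oxidised − cell-mass equivalent = 3053 − 1.42 × 423.2 = 2453 kg O₂/d.

R_O ≈ 2450 kg O₂/d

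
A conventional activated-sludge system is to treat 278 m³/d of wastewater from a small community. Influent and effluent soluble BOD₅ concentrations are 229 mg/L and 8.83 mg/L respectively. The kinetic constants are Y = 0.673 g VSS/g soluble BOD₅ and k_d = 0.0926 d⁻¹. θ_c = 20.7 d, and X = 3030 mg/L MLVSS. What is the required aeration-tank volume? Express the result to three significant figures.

Steady-state biomass mass balance: V·X·(1 + k_d·θ_c) = Y·Q·(S₀ − S)·θ_c, so V = 0.673 × 278 × (229 − 8.83) × 20.7 / [3030 × (1 + 0.0926 × 20.7)] = 8.53×10^5 / 8838 = 96.48 m³.

V ≈ 96.5 m³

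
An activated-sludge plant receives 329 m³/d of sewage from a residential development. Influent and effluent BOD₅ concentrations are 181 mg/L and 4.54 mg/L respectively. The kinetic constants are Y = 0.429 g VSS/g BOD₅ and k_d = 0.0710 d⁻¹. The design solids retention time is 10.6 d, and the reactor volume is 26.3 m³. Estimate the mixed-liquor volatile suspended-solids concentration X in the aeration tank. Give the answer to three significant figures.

X ≈ 5730 mg/L

X = Y·Q·ΔS·θ_c / [V·(1 + k_d θ_c)] = 0.429 × 329 × (181 − 4.54) × 10.6 / [26.3 × (1 + 0.0710 × 10.6)] = 5728 mg/L.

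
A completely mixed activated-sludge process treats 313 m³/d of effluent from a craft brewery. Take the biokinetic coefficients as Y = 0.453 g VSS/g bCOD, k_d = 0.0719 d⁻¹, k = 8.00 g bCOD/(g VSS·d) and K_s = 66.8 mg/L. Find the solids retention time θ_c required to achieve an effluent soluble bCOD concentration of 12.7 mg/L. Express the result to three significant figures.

θ_c ≈ 1.97 d

Specific growth rate at S = 12.7 mg/L: μ = YkS/(K_s+S) = 0.453·8.00·12.7/(66.8+12.7) = 0.5789 d⁻¹.
1/θ_c = 0.5789 − 0.0719 = 0.5070 d⁻¹, so θ_c = 1.972 d.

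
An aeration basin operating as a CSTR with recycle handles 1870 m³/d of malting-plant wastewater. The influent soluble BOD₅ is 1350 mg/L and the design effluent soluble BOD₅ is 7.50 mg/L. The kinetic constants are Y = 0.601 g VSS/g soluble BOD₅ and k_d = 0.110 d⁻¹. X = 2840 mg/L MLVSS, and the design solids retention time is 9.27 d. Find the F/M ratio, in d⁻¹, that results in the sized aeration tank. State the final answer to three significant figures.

F/M ≈ 0.365 d⁻¹

From the SRT design equation V = Y Q (S₀−S) θ_c / [X (1 + k_d θ_c)] = 0.601 × 1870 × (1350 − 7.50) × 9.27 / [2840 × (1 + 0.110 × 9.27)] = 1.4×10^7 / 5736 = 2438 m³.
F/M = Q·S₀ / (V·X) = 1870 × 1350 / (2438 × 2840) = 0.3645 g soluble BOD₅·(g VSS·d)⁻¹.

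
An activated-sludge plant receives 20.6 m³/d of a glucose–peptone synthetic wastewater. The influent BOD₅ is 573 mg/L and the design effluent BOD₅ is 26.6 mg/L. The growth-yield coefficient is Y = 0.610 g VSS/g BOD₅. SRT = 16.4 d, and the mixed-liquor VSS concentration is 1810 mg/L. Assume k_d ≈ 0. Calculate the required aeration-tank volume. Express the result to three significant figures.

Biomass mass balance (decay neglected): V·X = Y·Q·(S₀ − S)·θ_c, so V = 0.610 × 20.6 × (573 − 26.6) × 16.4 / 1810 = 62.21 m³.

V ≈ 62.2 m³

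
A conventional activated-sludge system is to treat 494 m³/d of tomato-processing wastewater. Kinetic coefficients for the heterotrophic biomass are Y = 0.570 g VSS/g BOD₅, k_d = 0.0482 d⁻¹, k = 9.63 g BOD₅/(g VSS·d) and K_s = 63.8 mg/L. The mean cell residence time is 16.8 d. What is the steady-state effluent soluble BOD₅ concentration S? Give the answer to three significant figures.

Effluent substrate depends only on kinetics and SRT: S = K_s(1 + k_d θ_c) / [θ_c(Yk − k_d) − 1] = 63.8 × (1 + 0.0482 × 16.8) / [16.8 × (0.570 × 9.63 − 0.0482) − 1] = 115.5 / 90.41 = 1.277 mg/L.

S ≈ 1.28 mg/L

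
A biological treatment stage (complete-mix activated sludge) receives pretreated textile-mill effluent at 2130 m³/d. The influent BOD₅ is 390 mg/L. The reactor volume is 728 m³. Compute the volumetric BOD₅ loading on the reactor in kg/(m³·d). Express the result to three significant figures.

L_v ≈ 1.14 kg BOD₅/(m³·d)

Volumetric loading L_v = Q·S₀ / V = 2130 × 390 g/m³ / 728.0 m³ = 1141 g/(m³·d) = 1.141 kg BOD₅/(m³·d).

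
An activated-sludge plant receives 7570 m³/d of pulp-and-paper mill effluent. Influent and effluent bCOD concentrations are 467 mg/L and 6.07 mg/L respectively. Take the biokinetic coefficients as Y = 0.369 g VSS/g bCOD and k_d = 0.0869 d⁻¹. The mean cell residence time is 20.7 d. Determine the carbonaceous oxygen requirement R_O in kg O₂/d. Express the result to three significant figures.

R_O ≈ 2840 kg O₂/d

Observed yield with endogenous decay: Y_obs = Y / (1 + k_d·θ_c) = 0.369 / (1 + 0.0869 × 20.7) = 0.369 / 2.799 = 0.1318 g VSS/g bCOD.
Substrate removed = Q·(S₀ − S) = 7570 m³/d × (467 − 6.07) g/m³ = 3.49×10^6 g/d = 3489 kg/d.
P_X = Y_obs·Q·(S₀ − S) = 0.1318 × 3489 = 460.0 kg VSS/d.
R_O = Q·(S₀ − S) − 1.42·P_X = 3489 − 1.42 × 460.0 = 2836 kg O₂/d.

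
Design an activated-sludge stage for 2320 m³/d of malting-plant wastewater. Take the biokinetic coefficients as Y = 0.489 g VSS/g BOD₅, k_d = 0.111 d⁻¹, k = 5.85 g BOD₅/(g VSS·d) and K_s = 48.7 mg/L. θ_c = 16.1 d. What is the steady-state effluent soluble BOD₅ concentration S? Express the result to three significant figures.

S ≈ 3.14 mg/L

For a completely mixed reactor with recycle the Lawrence–McCarty relation gives S = K_s·(1 + k_d·θ_c) / [θ_c·(Y·k − k_d) − 1] = 48.7 × (1 + 0.111 × 16.1) / [16.1 × (0.489 × 5.85 − 0.111) − 1] = 135.7 / 43.27 = 3.137 mg/L.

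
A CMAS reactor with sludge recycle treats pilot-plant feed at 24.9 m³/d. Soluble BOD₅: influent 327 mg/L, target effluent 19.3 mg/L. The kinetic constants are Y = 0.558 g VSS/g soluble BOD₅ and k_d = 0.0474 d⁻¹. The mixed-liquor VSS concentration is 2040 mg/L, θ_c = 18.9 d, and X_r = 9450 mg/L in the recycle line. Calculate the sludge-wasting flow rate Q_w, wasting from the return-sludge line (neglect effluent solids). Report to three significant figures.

From the SRT design equation V = Y Q (S₀−S) θ_c / [X (1 + k_d θ_c)] = 0.558 × 24.9 × (327 − 19.3) × 18.9 / [2040 × (1 + 0.0474 × 18.9)] = 8.08×10^4 / 3868 = 20.89 m³.
θ_c = V·X/(Q_w·X_r) when wasting from the recycle, so Q_w = V·X/(θ_c·X_r) = 20.89 × 2040 / (18.9 × 9450) = 0.2386 m³/d.

Q_w ≈ 0.239 m³/d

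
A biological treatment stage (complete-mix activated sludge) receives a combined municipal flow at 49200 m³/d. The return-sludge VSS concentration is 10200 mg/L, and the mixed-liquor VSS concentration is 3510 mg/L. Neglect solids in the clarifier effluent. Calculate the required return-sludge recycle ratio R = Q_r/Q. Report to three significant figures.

Mass balance around the secondary clarifier (neglecting effluent solids): R = X / (X_r − X) = 3510 / (10200 − 3510) = 0.5247.

R ≈ 0.525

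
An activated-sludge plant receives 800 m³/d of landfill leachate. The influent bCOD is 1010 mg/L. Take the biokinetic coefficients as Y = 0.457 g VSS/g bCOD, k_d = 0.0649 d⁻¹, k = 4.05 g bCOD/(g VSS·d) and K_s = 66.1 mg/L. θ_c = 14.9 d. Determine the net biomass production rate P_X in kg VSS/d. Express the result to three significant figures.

From the Monod/SRT balance for a CMAS, S = K_s·(1+k_d θ_c)/[θ_c·(Y k − k_d) − 1] = 66.1 × (1 + 0.0649 × 14.9) / [14.9 × (0.457 × 4.05 − 0.0649) − 1] = 130.0 / 25.61 = 5.077 mg/L.
Y_obs = Y / (1 + k_d θ_c) = 0.457 / (1 + 0.0649 × 14.9) = 0.457 / 1.967 = 0.2323.
Q·(S₀ − S) = 800 × (1010 − 5.08) × 10⁻³ = 803.9 kg/d removed.
Net biomass production P_X = Y_obs × Q·(S₀ − S) = 0.2323 × 803.9 = 186.8 kg VSS/d.

P_X ≈ 187 kg VSS/d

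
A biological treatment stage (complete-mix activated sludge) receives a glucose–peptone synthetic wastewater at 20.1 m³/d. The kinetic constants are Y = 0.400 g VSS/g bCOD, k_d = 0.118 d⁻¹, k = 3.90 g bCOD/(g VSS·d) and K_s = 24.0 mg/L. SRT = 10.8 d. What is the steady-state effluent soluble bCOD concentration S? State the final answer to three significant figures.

S ≈ 3.75 mg/L

From the Monod/SRT balance for a CMAS, S = K_s·(1+k_d θ_c)/[θ_c·(Y k − k_d) − 1] = 24.0 × (1 + 0.118 × 10.8) / [10.8 × (0.400 × 3.90 − 0.118) − 1] = 54.59 / 14.57 = 3.746 mg/L.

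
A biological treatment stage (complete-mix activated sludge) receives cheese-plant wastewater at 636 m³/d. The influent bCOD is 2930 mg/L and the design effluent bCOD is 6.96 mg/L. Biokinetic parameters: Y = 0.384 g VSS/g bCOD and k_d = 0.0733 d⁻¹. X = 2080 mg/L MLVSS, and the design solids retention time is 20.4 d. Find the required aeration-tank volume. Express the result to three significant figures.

V ≈ 2810 m³

From the SRT design equation V = Y Q (S₀−S) θ_c / [X (1 + k_d θ_c)] = 0.384 × 636 × (2930 − 6.96) × 20.4 / [2080 × (1 + 0.0733 × 20.4)] = 1.46×10^7 / 5190 = 2806 m³.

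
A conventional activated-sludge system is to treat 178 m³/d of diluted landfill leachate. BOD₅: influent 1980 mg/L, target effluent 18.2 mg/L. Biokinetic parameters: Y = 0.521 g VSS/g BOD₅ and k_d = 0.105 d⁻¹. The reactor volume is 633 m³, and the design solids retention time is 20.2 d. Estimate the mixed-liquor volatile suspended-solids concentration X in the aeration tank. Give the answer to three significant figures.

X ≈ 1860 mg/L

Solving the biomass balance for X: X = Y Q (S₀−S) θ_c / [V (1+k_d θ_c)] = 0.521 × 178 × (1980 − 18.2) × 20.2 / [633 × (1 + 0.105 × 20.2)] = 1860 mg/L.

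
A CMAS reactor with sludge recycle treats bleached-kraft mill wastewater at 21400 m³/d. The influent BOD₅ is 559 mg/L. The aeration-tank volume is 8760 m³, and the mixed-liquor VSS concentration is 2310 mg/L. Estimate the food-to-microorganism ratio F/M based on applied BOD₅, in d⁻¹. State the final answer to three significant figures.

F/M ≈ 0.591 d⁻¹

F/M = applied load / biomass = Q·S₀/(V·X) = 21400 × 559 / (8760 × 2310) = 0.5912 d⁻¹.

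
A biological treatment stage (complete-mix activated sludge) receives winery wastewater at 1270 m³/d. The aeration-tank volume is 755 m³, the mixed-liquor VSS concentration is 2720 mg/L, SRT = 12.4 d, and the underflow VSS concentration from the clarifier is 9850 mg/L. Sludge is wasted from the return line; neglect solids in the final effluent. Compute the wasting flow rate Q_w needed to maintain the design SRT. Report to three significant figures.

Q_w ≈ 16.8 m³/d

Q_w = (V·X)/(θ_c X_r) = 755.0 × 2720 / (12.4 × 9850) = 16.81 m³/d.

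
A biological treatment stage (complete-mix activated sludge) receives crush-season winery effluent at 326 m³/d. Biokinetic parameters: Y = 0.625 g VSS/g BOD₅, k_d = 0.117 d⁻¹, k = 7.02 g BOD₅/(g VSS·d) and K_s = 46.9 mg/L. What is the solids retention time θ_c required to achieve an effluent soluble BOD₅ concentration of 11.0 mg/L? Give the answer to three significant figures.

θ_c ≈ 1.40 d

From 1/θ_c = Y·k·S/(K_s + S) − k_d: Y·k·S/(K_s+S) = 0.625 × 7.02 × 11.0 / (46.9 + 11.0) = 0.8335 d⁻¹.
Then 1/θ_c = μ − k_d = 0.8335 − 0.117 = 0.7165 d⁻¹, giving θ_c = 1.396 d.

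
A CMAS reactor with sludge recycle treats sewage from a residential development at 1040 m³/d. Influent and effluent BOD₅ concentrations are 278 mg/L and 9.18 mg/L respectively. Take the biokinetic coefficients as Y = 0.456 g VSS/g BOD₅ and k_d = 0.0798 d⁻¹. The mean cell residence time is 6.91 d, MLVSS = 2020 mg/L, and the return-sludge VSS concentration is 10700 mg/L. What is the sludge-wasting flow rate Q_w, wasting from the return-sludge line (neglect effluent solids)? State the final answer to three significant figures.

Steady-state biomass mass balance: V·X·(1 + k_d·θ_c) = Y·Q·(S₀ − S)·θ_c, so V = 0.456 × 1040 × (278 − 9.18) × 6.91 / [2020 × (1 + 0.0798 × 6.91)] = 8.81×10^5 / 3134 = 281.1 m³.
Q_w = (V·X)/(θ_c X_r) = 281.1 × 2020 / (6.91 × 10700) = 7.680 m³/d.

Q_w ≈ 7.68 m³/d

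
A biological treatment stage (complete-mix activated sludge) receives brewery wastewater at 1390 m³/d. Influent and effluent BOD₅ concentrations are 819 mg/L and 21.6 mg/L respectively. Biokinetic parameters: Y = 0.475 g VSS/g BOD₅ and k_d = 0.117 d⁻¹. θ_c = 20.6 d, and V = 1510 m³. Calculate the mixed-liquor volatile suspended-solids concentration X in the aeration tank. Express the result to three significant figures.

From V·X·(1 + k_d·θ_c) = Y·Q·(S₀ − S)·θ_c: X = 0.475 × 1390 × (819 − 21.6) × 20.6 / [1510 × (1 + 0.117 × 20.6)] = 2106 mg/L.

X ≈ 2110 mg/L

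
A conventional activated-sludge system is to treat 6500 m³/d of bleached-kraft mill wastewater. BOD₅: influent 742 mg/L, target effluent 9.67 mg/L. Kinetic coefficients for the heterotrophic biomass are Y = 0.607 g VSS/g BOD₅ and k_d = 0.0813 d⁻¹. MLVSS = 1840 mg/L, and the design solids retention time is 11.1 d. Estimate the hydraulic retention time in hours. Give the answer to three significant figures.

τ ≈ 33.8 h

From the SRT design equation V = Y Q (S₀−S) θ_c / [X (1 + k_d θ_c)] = 0.607 × 6500 × (742 − 9.67) × 11.1 / [1840 × (1 + 0.0813 × 11.1)] = 3.21×10^7 / 3500 = 9162 m³.
Hydraulic retention time τ = V/Q = 9162 / 6500 = 1.410 d = 33.83 h.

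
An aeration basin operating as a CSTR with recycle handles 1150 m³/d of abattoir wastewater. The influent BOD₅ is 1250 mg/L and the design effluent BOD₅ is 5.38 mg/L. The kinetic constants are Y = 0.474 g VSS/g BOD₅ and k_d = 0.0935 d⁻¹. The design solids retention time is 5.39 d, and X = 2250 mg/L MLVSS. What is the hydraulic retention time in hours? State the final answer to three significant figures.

τ ≈ 22.6 h

Rearranging the biomass balance for a CMAS with decay, V = Y·Q·ΔS·θ_c / [X·(1+k_d θ_c)] = 0.474 × 1150 × (1250 − 5.38) × 5.39 / [2250 × (1 + 0.0935 × 5.39)] = 3.66×10^6 / 3384 = 1081 m³.
HRT = V/Q = 1081 m³ / 1150 m³·d⁻¹ = 0.9397 d × 24 = 22.55 h.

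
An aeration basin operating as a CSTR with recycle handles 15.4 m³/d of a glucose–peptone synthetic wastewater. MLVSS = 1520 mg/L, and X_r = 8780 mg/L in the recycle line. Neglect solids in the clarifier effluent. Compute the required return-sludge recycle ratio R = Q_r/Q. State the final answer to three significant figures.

R ≈ 0.209

R = Q_r/Q = X/(X_r − X) = 1520 / (8780 − 1520) = 0.2094.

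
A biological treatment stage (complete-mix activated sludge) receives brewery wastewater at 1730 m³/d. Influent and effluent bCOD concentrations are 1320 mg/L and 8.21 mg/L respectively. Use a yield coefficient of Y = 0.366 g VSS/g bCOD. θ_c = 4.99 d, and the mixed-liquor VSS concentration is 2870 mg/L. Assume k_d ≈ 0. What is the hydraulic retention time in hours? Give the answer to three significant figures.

τ ≈ 20.0 h

With k_d = 0 the design equation reduces to V = Y Q (S₀−S) θ_c / X = 0.366 × 1730 × (1320 − 8.21) × 4.99 / 2870 = 1444 m³.
τ = V/Q = 1444/1730 = 0.8348 d, or 20.03 h.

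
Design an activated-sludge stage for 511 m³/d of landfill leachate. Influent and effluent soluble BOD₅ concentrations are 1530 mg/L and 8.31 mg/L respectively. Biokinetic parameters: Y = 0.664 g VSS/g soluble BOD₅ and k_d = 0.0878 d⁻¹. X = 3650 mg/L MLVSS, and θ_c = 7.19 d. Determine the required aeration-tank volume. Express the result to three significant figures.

V ≈ 623 m³

Steady-state biomass mass balance: V·X·(1 + k_d·θ_c) = Y·Q·(S₀ − S)·θ_c, so V = 0.664 × 511 × (1530 − 8.31) × 7.19 / [3650 × (1 + 0.0878 × 7.19)] = 3.71×10^6 / 5954 = 623.5 m³.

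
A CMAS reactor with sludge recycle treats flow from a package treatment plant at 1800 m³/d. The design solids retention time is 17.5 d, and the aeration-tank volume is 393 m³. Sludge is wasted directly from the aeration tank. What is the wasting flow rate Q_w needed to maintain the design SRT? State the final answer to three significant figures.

Wasting from the aeration tank: Q_w = V / θ_c = 393.0 / 17.5 = 22.46 m³/d.

Q_w ≈ 22.5 m³/d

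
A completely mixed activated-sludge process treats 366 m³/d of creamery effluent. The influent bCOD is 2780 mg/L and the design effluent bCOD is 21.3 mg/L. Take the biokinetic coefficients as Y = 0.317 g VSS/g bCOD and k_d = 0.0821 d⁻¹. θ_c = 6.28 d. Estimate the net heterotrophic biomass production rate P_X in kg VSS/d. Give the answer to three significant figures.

The observed yield is Y_obs = Y/(1 + k_d·θ_c) = 0.317 / (1 + 0.0821 × 6.28) = 0.317 / 1.516 = 0.2092 g VSS per g bCOD removed.
Substrate removed = Q·(S₀ − S) = 366 m³/d × (2780 − 21.3) g/m³ = 1.01×10^6 g/d = 1010 kg/d.
So the net sludge growth is P_X = 0.2092 × 1010 = 211.2 kg VSS/d.

P_X ≈ 211 kg VSS/d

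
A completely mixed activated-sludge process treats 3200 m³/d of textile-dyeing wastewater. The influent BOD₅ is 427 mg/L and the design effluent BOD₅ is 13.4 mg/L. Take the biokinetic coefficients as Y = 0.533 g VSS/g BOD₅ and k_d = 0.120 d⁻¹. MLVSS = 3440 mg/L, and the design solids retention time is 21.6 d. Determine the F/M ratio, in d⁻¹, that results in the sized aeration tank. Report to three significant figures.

Steady-state biomass mass balance: V·X·(1 + k_d·θ_c) = Y·Q·(S₀ − S)·θ_c, so V = 0.533 × 3200 × (427 − 13.4) × 21.6 / [3440 × (1 + 0.120 × 21.6)] = 1.52×10^7 / 12356 = 1233 m³.
Food-to-microorganism ratio F/M = Q S₀ / (V X) = 3200 × 427 / (1233 × 3440) = 0.3221 d⁻¹.

F/M ≈ 0.322 d⁻¹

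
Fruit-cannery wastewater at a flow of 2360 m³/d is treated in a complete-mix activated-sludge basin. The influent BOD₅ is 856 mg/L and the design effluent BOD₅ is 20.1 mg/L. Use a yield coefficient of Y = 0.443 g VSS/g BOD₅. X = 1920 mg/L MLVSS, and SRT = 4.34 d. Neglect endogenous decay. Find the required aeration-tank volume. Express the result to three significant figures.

Biomass mass balance (decay neglected): V·X = Y·Q·(S₀ − S)·θ_c, so V = 0.443 × 2360 × (856 − 20.1) × 4.34 / 1920 = 1975 m³.

V ≈ 1980 m³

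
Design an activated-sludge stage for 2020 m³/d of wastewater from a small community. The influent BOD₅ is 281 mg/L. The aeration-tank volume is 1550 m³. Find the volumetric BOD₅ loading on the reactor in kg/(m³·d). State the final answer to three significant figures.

L_v ≈ 0.366 kg BOD₅/(m³·d)

L_v = Q S₀ / V = 2020 × 281 × 10⁻³ / 1550 = 0.3662 kg/(m³·d).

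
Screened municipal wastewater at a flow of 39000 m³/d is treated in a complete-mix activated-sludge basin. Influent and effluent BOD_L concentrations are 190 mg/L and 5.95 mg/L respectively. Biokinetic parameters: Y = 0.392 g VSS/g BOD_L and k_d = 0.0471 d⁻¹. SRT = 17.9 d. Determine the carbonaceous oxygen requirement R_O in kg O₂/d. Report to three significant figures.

Y_obs = Y / (1 + k_d θ_c) = 0.392 / (1 + 0.0471 × 17.9) = 0.392 / 1.843 = 0.2127.
Substrate removed = Q·(S₀ − S) = 39000 m³/d × (190 − 5.95) g/m³ = 7.18×10^6 g/d = 7178 kg/d.
Biomass synthesised: P_X = Y_obs × 7178 = 1527 kg VSS/d.
R_O = Q·(S₀ − S) − 1.42·P_X = 7178 − 1.42 × 1527 = 5010 kg O₂/d.

R_O ≈ 5010 kg O₂/d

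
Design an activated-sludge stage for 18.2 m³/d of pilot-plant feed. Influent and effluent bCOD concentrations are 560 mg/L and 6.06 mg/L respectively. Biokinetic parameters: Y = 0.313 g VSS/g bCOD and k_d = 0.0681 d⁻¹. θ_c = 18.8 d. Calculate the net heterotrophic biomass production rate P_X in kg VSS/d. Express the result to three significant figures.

Observed yield with endogenous decay: Y_obs = Y / (1 + k_d·θ_c) = 0.313 / (1 + 0.0681 × 18.8) = 0.313 / 2.280 = 0.1373 g VSS/g bCOD.
Mass of bCOD removed per day: Q(S₀ − S) = 18.2 × 553.9 g/m³ = 10.08 kg/d.
P_X = Y_obs · Q(S₀ − S) = 0.1373 × 10.08 = 1.384 kg VSS/d.

P_X ≈ 1.38 kg VSS/d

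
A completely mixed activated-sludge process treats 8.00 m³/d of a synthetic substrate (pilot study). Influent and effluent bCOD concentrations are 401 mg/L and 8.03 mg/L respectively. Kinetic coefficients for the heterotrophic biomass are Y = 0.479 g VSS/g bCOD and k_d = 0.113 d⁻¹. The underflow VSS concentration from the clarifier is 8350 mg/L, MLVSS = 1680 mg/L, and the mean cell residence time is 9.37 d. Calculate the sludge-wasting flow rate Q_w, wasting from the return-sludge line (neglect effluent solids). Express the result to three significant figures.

Q_w ≈ 0.0876 m³/d

Rearranging the biomass balance for a CMAS with decay, V = Y·Q·ΔS·θ_c / [X·(1+k_d θ_c)] = 0.479 × 8.00 × (401 − 8.03) × 9.37 / [1680 × (1 + 0.113 × 9.37)] = 1.41×10^4 / 3459 = 4.079 m³.
Q_w = (V·X)/(θ_c X_r) = 4.079 × 1680 / (9.37 × 8350) = 0.08760 m³/d.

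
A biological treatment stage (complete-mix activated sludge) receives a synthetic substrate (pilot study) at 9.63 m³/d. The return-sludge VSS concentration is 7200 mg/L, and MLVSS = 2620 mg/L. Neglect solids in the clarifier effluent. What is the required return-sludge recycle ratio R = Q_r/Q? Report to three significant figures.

R ≈ 0.572

Mass balance around the secondary clarifier (neglecting effluent solids): R = X / (X_r − X) = 2620 / (7200 − 2620) = 0.5721.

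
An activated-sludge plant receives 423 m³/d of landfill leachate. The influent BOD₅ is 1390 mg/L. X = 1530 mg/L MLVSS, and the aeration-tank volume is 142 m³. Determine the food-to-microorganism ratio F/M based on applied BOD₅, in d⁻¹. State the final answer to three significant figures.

F/M ≈ 2.71 d⁻¹

Food-to-microorganism ratio F/M = Q S₀ / (V X) = 423 × 1390 / (142.0 × 1530) = 2.706 d⁻¹.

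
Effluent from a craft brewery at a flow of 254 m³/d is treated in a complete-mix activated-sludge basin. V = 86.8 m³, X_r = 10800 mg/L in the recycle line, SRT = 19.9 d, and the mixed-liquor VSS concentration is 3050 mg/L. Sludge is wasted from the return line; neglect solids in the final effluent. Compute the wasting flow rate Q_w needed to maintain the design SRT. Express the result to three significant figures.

Q_w = (V·X)/(θ_c X_r) = 86.80 × 3050 / (19.9 × 10800) = 1.232 m³/d.

Q_w ≈ 1.23 m³/d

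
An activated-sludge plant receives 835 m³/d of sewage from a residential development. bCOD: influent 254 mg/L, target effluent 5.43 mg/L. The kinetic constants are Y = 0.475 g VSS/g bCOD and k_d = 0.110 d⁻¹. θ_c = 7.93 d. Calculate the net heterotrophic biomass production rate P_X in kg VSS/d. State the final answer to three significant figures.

P_X ≈ 52.7 kg VSS/d

The observed yield is Y_obs = Y/(1 + k_d·θ_c) = 0.475 / (1 + 0.110 × 7.93) = 0.475 / 1.872 = 0.2537 g VSS per g bCOD removed.
Substrate removed = Q·(S₀ − S) = 835 m³/d × (254 − 5.43) g/m³ = 2.08×10^5 g/d = 207.6 kg/d.
So the net sludge growth is P_X = 0.2537 × 207.6 = 52.66 kg VSS/d.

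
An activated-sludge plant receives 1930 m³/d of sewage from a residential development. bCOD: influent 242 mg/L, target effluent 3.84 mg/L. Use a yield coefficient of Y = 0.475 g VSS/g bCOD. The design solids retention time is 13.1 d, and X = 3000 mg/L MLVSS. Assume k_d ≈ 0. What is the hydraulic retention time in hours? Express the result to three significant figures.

Biomass mass balance (decay neglected): V·X = Y·Q·(S₀ − S)·θ_c, so V = 0.475 × 1930 × (242 − 3.84) × 13.1 / 3000 = 953.4 m³.
τ = V/Q = 953.4/1930 = 0.4940 d, or 11.86 h.

τ ≈ 11.9 h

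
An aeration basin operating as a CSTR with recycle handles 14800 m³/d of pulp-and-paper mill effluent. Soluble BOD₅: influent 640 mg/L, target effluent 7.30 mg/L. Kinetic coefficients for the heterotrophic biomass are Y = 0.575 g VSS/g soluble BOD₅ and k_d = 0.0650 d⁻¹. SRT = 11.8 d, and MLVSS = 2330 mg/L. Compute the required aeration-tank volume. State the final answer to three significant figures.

Steady-state biomass mass balance: V·X·(1 + k_d·θ_c) = Y·Q·(S₀ − S)·θ_c, so V = 0.575 × 14800 × (640 − 7.30) × 11.8 / [2330 × (1 + 0.0650 × 11.8)] = 6.35×10^7 / 4117 = 15432 m³.

V ≈ 15400 m³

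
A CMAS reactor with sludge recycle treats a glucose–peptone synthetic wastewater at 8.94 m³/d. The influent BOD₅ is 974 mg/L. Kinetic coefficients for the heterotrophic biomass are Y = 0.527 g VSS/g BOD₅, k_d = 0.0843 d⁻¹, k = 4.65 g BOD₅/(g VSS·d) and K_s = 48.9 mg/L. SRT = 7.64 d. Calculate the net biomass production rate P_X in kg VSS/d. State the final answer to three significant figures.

P_X ≈ 2.78 kg VSS/d

For a completely mixed reactor with recycle the Lawrence–McCarty relation gives S = K_s·(1 + k_d·θ_c) / [θ_c·(Y·k − k_d) − 1] = 48.9 × (1 + 0.0843 × 7.64) / [7.64 × (0.527 × 4.65 − 0.0843) − 1] = 80.39 / 17.08 = 4.707 mg/L.
Y_obs = Y / (1 + k_d θ_c) = 0.527 / (1 + 0.0843 × 7.64) = 0.527 / 1.644 = 0.3205.
Mass of BOD₅ removed per day: Q(S₀ − S) = 8.94 × 969.3 g/m³ = 8.665 kg/d.
Biomass produced: P_X = Y_obs·Q·ΔS = 0.3205 × 8.665 ≈ 2.778 kg VSS/d.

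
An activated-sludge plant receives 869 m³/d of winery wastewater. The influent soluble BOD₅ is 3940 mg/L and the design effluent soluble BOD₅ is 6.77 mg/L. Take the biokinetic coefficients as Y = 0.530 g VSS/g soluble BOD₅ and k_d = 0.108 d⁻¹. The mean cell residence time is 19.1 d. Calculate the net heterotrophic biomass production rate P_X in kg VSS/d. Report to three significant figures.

Observed yield with endogenous decay: Y_obs = Y / (1 + k_d·θ_c) = 0.530 / (1 + 0.108 × 19.1) = 0.530 / 3.063 = 0.1730 g VSS/g soluble BOD₅.
Q·(S₀ − S) = 869 × (3940 − 6.77) × 10⁻³ = 3418 kg/d removed.
Net biomass production P_X = Y_obs × Q·(S₀ − S) = 0.1730 × 3418 = 591.5 kg VSS/d.

P_X ≈ 591 kg VSS/d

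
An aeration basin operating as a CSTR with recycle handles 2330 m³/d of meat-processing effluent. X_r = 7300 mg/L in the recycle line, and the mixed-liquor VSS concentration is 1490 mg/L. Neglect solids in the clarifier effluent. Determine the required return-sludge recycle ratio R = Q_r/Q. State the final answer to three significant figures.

R ≈ 0.256

Solids balance on the clarifier gives (1+R)X = R·X_r, so R = X/(X_r − X) = 1490 / (7300 − 1490) = 0.2565.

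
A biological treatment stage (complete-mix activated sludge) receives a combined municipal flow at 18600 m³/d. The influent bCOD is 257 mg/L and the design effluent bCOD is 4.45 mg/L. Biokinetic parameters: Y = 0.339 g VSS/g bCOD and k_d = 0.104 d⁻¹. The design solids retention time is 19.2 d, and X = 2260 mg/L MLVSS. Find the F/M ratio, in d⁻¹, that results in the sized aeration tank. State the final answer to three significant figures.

From the SRT design equation V = Y Q (S₀−S) θ_c / [X (1 + k_d θ_c)] = 0.339 × 18600 × (257 − 4.45) × 19.2 / [2260 × (1 + 0.104 × 19.2)] = 3.06×10^7 / 6773 = 4514 m³.
F/M = applied load / biomass = Q·S₀/(V·X) = 18600 × 257 / (4514 × 2260) = 0.4685 d⁻¹.

F/M ≈ 0.469 d⁻¹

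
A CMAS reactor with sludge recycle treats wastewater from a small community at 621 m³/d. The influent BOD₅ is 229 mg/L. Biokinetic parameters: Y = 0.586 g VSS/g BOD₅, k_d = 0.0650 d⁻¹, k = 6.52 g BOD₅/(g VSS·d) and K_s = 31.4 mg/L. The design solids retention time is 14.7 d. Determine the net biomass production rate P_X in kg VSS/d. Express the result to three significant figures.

P_X ≈ 42.4 kg VSS/d

For a completely mixed reactor with recycle the Lawrence–McCarty relation gives S = K_s·(1 + k_d·θ_c) / [θ_c·(Y·k − k_d) − 1] = 31.4 × (1 + 0.0650 × 14.7) / [14.7 × (0.586 × 6.52 − 0.0650) − 1] = 61.40 / 54.21 = 1.133 mg/L.
Correct the yield for decay: Y_obs = Y/(1 + k_d θ_c) = 0.586 / (1 + 0.0650 × 14.7) = 0.586 / 1.956 = 0.2997.
Q·(S₀ − S) = 621 × (229 − 1.13) × 10⁻³ = 141.5 kg/d removed.
So the net sludge growth is P_X = 0.2997 × 141.5 = 42.41 kg VSS/d.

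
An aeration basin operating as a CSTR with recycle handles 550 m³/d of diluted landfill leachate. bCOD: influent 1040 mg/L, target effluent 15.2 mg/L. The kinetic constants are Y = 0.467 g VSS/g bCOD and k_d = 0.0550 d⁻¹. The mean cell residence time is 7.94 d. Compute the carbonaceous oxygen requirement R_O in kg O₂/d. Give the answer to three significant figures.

R_O ≈ 303 kg O₂/d

Observed yield with endogenous decay: Y_obs = Y / (1 + k_d·θ_c) = 0.467 / (1 + 0.0550 × 7.94) = 0.467 / 1.437 = 0.3251 g VSS/g bCOD.
Mass of bCOD removed per day: Q(S₀ − S) = 550 × 1025 g/m³ = 563.6 kg/d.
Net sludge production P_X = 0.3251 × 563.6 = 183.2 kg VSS/d.
Carbonaceous O₂ demand = substrate oxidised − cell-mass equivalent = 563.6 − 1.42 × 183.2 = 303.5 kg O₂/d.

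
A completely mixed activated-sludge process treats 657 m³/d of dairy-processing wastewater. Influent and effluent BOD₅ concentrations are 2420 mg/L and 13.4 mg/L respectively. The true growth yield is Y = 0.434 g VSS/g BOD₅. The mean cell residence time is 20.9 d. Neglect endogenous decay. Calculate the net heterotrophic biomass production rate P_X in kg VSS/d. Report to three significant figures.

P_X ≈ 686 kg VSS/d

Since k_d ≈ 0, Y_obs = Y = 0.434 g VSS/g BOD₅.
Q·(S₀ − S) = 657 × (2420 − 13.4) × 10⁻³ = 1581 kg/d removed.
Biomass produced: P_X = Y_obs·Q·ΔS = 0.4340 × 1581 ≈ 686.2 kg VSS/d.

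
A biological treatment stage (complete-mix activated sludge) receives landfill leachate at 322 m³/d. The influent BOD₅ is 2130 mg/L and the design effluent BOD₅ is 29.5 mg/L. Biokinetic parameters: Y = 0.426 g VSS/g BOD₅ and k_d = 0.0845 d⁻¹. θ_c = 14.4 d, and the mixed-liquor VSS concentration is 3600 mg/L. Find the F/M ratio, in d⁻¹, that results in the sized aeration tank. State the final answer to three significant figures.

F/M ≈ 0.366 d⁻¹

Steady-state biomass mass balance: V·X·(1 + k_d·θ_c) = Y·Q·(S₀ − S)·θ_c, so V = 0.426 × 322 × (2130 − 29.5) × 14.4 / [3600 × (1 + 0.0845 × 14.4)] = 4.15×10^6 / 7980 = 519.9 m³.
F/M = Q·S₀ / (V·X) = 322 × 2130 / (519.9 × 3600) = 0.3664 g BOD₅·(g VSS·d)⁻¹.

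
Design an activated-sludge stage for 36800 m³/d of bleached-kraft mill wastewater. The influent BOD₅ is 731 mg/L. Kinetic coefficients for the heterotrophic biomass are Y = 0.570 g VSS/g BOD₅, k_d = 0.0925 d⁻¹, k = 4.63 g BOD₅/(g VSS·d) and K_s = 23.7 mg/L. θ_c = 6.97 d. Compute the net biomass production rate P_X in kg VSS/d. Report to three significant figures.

From the Monod/SRT balance for a CMAS, S = K_s·(1+k_d θ_c)/[θ_c·(Y k − k_d) − 1] = 23.7 × (1 + 0.0925 × 6.97) / [6.97 × (0.570 × 4.63 − 0.0925) − 1] = 38.98 / 16.75 = 2.327 mg/L.
Y_obs = Y / (1 + k_d θ_c) = 0.570 / (1 + 0.0925 × 6.97) = 0.570 / 1.645 = 0.3466.
ΔS = 731 − 2.33 = 728.7 mg/L, so the substrate removal rate is 36800 × 728.7/1000 = 26815 kg BOD₅/d.
So the net sludge growth is P_X = 0.3466 × 26815 = 9293 kg VSS/d.

P_X ≈ 9290 kg VSS/d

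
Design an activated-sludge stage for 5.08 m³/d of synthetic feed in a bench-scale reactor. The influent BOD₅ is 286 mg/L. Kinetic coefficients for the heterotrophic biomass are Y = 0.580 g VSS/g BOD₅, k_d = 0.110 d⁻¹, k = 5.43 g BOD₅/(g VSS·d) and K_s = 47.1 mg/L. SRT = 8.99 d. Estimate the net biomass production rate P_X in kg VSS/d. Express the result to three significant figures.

For a completely mixed reactor with recycle the Lawrence–McCarty relation gives S = K_s·(1 + k_d·θ_c) / [θ_c·(Y·k − k_d) − 1] = 47.1 × (1 + 0.110 × 8.99) / [8.99 × (0.580 × 5.43 − 0.110) − 1] = 93.68 / 26.32 = 3.559 mg/L.
The observed yield is Y_obs = Y/(1 + k_d·θ_c) = 0.580 / (1 + 0.110 × 8.99) = 0.580 / 1.989 = 0.2916 g VSS per g BOD₅ removed.
Mass of BOD₅ removed per day: Q(S₀ − S) = 5.08 × 282.4 g/m³ = 1.435 kg/d.
Biomass produced: P_X = Y_obs·Q·ΔS = 0.2916 × 1.435 ≈ 0.4184 kg VSS/d.

P_X ≈ 0.418 kg VSS/d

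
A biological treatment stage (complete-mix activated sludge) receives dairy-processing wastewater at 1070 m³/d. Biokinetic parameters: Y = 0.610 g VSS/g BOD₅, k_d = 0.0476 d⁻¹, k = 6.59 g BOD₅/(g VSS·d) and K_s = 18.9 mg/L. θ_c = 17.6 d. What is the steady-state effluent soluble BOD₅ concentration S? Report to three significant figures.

S ≈ 0.504 mg/L

Effluent substrate depends only on kinetics and SRT: S = K_s(1 + k_d θ_c) / [θ_c(Yk − k_d) − 1] = 18.9 × (1 + 0.0476 × 17.6) / [17.6 × (0.610 × 6.59 − 0.0476) − 1] = 34.73 / 68.91 = 0.5040 mg/L.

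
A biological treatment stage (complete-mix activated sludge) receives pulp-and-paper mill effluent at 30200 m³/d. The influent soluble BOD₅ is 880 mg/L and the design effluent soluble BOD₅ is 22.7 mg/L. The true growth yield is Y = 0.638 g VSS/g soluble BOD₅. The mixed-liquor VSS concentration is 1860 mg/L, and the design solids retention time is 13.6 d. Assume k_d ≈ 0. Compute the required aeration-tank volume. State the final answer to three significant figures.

V·X = Y·Q·ΔS·θ_c gives V = 0.638 × 30200 × (880 − 22.7) × 13.6 / 1860 = 120778 m³.

V ≈ 121000 m³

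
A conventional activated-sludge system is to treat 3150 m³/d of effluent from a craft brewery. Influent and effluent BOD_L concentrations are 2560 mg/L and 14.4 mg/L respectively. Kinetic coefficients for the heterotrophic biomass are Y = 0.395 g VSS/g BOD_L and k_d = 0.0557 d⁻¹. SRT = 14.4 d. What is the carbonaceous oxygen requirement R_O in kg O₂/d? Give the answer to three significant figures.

R_O ≈ 5520 kg O₂/d

Correct the yield for decay: Y_obs = Y/(1 + k_d θ_c) = 0.395 / (1 + 0.0557 × 14.4) = 0.395 / 1.802 = 0.2192.
ΔS = 2560 − 14.4 = 2546 mg/L, so the substrate removal rate is 3150 × 2546/1000 = 8019 kg BOD_L/d.
P_X = Y_obs·Q·(S₀ − S) = 0.2192 × 8019 = 1758 kg VSS/d.
R_O = Q·ΔS − 1.42 P_X = 8019 − 2496 = 5523 kg O₂/d.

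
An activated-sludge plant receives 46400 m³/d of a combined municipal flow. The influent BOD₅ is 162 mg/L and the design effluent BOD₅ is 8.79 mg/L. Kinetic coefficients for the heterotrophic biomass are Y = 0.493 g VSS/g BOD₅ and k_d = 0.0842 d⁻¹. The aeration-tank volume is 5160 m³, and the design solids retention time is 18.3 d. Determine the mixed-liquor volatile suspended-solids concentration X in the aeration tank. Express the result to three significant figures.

X ≈ 4890 mg/L

X = Y·Q·ΔS·θ_c / [V·(1 + k_d θ_c)] = 0.493 × 46400 × (162 − 8.79) × 18.3 / [5160 × (1 + 0.0842 × 18.3)] = 4892 mg/L.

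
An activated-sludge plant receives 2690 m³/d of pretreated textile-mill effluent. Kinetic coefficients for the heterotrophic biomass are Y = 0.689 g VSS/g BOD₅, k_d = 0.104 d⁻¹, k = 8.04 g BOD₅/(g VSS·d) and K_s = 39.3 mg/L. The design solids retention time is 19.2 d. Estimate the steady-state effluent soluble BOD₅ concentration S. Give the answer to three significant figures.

S ≈ 1.14 mg/L

From the Monod/SRT balance for a CMAS, S = K_s·(1+k_d θ_c)/[θ_c·(Y k − k_d) − 1] = 39.3 × (1 + 0.104 × 19.2) / [19.2 × (0.689 × 8.04 − 0.104) − 1] = 117.8 / 103.4 = 1.139 mg/L.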